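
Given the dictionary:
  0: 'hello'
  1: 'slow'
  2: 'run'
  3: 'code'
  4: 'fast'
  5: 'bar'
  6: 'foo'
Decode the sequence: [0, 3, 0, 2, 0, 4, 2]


Look up each index in the dictionary:
  0 -> 'hello'
  3 -> 'code'
  0 -> 'hello'
  2 -> 'run'
  0 -> 'hello'
  4 -> 'fast'
  2 -> 'run'

Decoded: "hello code hello run hello fast run"


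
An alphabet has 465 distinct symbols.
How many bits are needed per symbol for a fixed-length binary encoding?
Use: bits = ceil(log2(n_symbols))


log2(465) = 8.8611
Bracket: 2^8 = 256 < 465 <= 2^9 = 512
So ceil(log2(465)) = 9

bits = ceil(log2(465)) = ceil(8.8611) = 9 bits


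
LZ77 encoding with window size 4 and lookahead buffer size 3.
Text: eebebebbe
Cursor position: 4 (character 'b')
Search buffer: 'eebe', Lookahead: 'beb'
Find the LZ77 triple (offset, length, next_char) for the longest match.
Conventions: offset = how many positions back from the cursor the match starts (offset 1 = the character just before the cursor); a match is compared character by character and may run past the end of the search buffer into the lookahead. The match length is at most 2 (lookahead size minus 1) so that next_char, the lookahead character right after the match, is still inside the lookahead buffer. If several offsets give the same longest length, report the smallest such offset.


Try each offset into the search buffer:
  offset=1 (pos 3, char 'e'): match length 0
  offset=2 (pos 2, char 'b'): match length 2
  offset=3 (pos 1, char 'e'): match length 0
  offset=4 (pos 0, char 'e'): match length 0
Longest match has length 2 at offset 2.
next_char = character at position 4 + 2 = 6 -> 'b'

Best match: offset=2, length=2 (matching 'be' starting at position 2)
LZ77 triple: (2, 2, 'b')


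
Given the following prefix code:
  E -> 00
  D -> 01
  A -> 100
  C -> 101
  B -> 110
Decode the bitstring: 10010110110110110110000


Decoding step by step:
Bits 100 -> A
Bits 101 -> C
Bits 101 -> C
Bits 101 -> C
Bits 101 -> C
Bits 101 -> C
Bits 100 -> A
Bits 00 -> E


Decoded message: ACCCCCAE


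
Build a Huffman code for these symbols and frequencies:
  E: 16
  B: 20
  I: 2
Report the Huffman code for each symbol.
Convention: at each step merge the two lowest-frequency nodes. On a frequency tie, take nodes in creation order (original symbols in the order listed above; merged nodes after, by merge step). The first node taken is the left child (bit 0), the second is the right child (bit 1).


Huffman tree construction:
Step 1: Merge I(2) + E(16) = 18
Step 2: Merge (I+E)(18) + B(20) = 38
Read each symbol's code off the tree from the root (left child = 0, right child = 1).

Codes:
  E: 01 (length 2)
  B: 1 (length 1)
  I: 00 (length 2)
Average code length: 56/38 = 1.4737 bits/symbol


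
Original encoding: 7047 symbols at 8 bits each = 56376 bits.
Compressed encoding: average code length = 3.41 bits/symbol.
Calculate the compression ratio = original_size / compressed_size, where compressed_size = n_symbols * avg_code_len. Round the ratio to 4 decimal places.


original_size = n_symbols * orig_bits = 7047 * 8 = 56376 bits
compressed_size = n_symbols * avg_code_len = 7047 * 3.41 = 24030.27 bits
ratio = original_size / compressed_size = 56376 / 24030.27 = 2.346

Compression ratio = 2.346


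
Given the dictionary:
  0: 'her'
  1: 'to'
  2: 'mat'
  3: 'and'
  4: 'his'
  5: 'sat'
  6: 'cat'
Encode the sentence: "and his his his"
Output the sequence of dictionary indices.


Look up each word in the dictionary:
  'and' -> 3
  'his' -> 4
  'his' -> 4
  'his' -> 4

Encoded: [3, 4, 4, 4]


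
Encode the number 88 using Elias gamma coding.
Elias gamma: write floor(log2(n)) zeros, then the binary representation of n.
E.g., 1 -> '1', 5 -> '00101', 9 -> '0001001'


num_bits = floor(log2(88)) + 1 = 7
leading_zeros = num_bits - 1 = 6
binary(88) = 1011000

Elias gamma(88) = '000000' + '1011000' = 0000001011000 (13 bits)


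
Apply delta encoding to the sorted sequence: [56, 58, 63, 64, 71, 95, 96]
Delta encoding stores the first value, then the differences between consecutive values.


First value: 56
Deltas:
  58 - 56 = 2
  63 - 58 = 5
  64 - 63 = 1
  71 - 64 = 7
  95 - 71 = 24
  96 - 95 = 1


Delta encoded: [56, 2, 5, 1, 7, 24, 1]


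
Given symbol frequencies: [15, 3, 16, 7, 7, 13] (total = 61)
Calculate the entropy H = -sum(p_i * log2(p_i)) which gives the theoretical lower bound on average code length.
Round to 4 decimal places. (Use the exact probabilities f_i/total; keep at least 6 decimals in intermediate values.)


Per-symbol terms -p_i * log2(p_i) with p_i = f_i/61:
  p = 15/61 = 0.245902: log2(p) = -2.023847, -p*log2(p) = 0.497667
  p = 3/61 = 0.049180: log2(p) = -4.345775, -p*log2(p) = 0.213727
  p = 16/61 = 0.262295: log2(p) = -1.930737, -p*log2(p) = 0.506423
  p = 7/61 = 0.114754: log2(p) = -3.123382, -p*log2(p) = 0.358421
  p = 7/61 = 0.114754: log2(p) = -3.123382, -p*log2(p) = 0.358421
  p = 13/61 = 0.213115: log2(p) = -2.230298, -p*log2(p) = 0.475309
H = 0.497667 + 0.213727 + 0.506423 + 0.358421 + 0.358421 + 0.475309 = 2.409968

H = 2.41 bits/symbol


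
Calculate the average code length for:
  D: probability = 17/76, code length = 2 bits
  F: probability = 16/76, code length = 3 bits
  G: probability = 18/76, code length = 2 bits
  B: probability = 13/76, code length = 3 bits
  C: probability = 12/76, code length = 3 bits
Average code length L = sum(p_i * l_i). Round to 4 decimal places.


Weighted contributions p_i * l_i:
  D: (17/76) * 2 = 34/76
  F: (16/76) * 3 = 48/76
  G: (18/76) * 2 = 36/76
  B: (13/76) * 3 = 39/76
  C: (12/76) * 3 = 36/76
Sum = (34 + 48 + 36 + 39 + 36)/76 = 193/76

L = 193/76 = 2.5395 bits/symbol


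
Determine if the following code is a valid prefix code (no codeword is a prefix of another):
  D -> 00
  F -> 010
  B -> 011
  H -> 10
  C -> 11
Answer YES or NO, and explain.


Checking each pair (does one codeword prefix another?):
  D='00' vs F='010': no prefix
  D='00' vs B='011': no prefix
  D='00' vs H='10': no prefix
  D='00' vs C='11': no prefix
  F='010' vs D='00': no prefix
  F='010' vs B='011': no prefix
  F='010' vs H='10': no prefix
  F='010' vs C='11': no prefix
  B='011' vs D='00': no prefix
  B='011' vs F='010': no prefix
  B='011' vs H='10': no prefix
  B='011' vs C='11': no prefix
  H='10' vs D='00': no prefix
  H='10' vs F='010': no prefix
  H='10' vs B='011': no prefix
  H='10' vs C='11': no prefix
  C='11' vs D='00': no prefix
  C='11' vs F='010': no prefix
  C='11' vs B='011': no prefix
  C='11' vs H='10': no prefix
No violation found over all pairs.

YES -- this is a valid prefix code. No codeword is a prefix of any other codeword.


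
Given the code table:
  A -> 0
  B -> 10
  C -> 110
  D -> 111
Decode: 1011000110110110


Decoding:
10 -> B
110 -> C
0 -> A
0 -> A
110 -> C
110 -> C
110 -> C


Result: BCAACCC


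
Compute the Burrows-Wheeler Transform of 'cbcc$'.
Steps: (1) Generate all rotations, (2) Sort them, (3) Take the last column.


Rotations (sorted):
  0: $cbcc -> last char: c
  1: bcc$c -> last char: c
  2: c$cbc -> last char: c
  3: cbcc$ -> last char: $
  4: cc$cb -> last char: b


BWT = ccc$b


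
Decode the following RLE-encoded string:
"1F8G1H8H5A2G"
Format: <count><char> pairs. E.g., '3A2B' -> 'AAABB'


Expanding each <count><char> pair:
  1F -> 'F'
  8G -> 'GGGGGGGG'
  1H -> 'H'
  8H -> 'HHHHHHHH'
  5A -> 'AAAAA'
  2G -> 'GG'

Decoded = FGGGGGGGGHHHHHHHHHAAAAAGG


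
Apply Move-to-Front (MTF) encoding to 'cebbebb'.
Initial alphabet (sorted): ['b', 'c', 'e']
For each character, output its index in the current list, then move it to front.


MTF encoding:
'c': index 1 in ['b', 'c', 'e'] -> ['c', 'b', 'e']
'e': index 2 in ['c', 'b', 'e'] -> ['e', 'c', 'b']
'b': index 2 in ['e', 'c', 'b'] -> ['b', 'e', 'c']
'b': index 0 in ['b', 'e', 'c'] -> ['b', 'e', 'c']
'e': index 1 in ['b', 'e', 'c'] -> ['e', 'b', 'c']
'b': index 1 in ['e', 'b', 'c'] -> ['b', 'e', 'c']
'b': index 0 in ['b', 'e', 'c'] -> ['b', 'e', 'c']


Output: [1, 2, 2, 0, 1, 1, 0]


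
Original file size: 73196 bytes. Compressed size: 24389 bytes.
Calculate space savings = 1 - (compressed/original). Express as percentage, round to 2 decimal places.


ratio = compressed/original = 24389/73196 = 0.333201
savings = 1 - ratio = 1 - 0.333201 = 0.666799
as a percentage: 0.666799 * 100 = 66.68%

Space savings = 1 - 24389/73196 = 66.68%


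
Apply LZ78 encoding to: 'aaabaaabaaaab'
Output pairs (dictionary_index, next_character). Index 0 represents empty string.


LZ78 encoding steps:
Dictionary: {0: ''}
Step 1: w='' (idx 0), next='a' -> output (0, 'a'), add 'a' as idx 1
Step 2: w='a' (idx 1), next='a' -> output (1, 'a'), add 'aa' as idx 2
Step 3: w='' (idx 0), next='b' -> output (0, 'b'), add 'b' as idx 3
Step 4: w='aa' (idx 2), next='a' -> output (2, 'a'), add 'aaa' as idx 4
Step 5: w='b' (idx 3), next='a' -> output (3, 'a'), add 'ba' as idx 5
Step 6: w='aaa' (idx 4), next='b' -> output (4, 'b'), add 'aaab' as idx 6


Encoded: [(0, 'a'), (1, 'a'), (0, 'b'), (2, 'a'), (3, 'a'), (4, 'b')]


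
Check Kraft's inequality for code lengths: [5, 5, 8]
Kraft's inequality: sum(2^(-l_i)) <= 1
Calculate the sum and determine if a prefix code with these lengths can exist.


Sum = 2^(-5) + 2^(-5) + 2^(-8)
    = 0.03125 + 0.03125 + 0.00390625
    = 17/256 = 0.06640625
Since 0.06640625 <= 1, Kraft's inequality IS satisfied.
A prefix code with these lengths CAN exist.

Kraft sum = 0.06640625. Satisfied.


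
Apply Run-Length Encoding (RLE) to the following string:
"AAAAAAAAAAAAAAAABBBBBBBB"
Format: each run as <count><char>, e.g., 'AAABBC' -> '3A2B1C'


Scanning runs left to right:
  i=0: run of 'A' x 16 -> '16A'
  i=16: run of 'B' x 8 -> '8B'

RLE = 16A8B


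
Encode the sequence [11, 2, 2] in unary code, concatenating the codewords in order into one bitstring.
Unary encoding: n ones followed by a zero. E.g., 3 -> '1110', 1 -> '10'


Encode each number as n ones followed by a terminating 0:
  11 -> 111111111110 (12 bits)
  2 -> 110 (3 bits)
  2 -> 110 (3 bits)
Total length = 12 + 3 + 3 = 18 bits.

Unary([11, 2, 2]) = 111111111110110110 (18 bits)


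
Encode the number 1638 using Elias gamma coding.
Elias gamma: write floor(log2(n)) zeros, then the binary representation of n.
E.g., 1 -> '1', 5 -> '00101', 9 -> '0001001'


num_bits = floor(log2(1638)) + 1 = 11
leading_zeros = num_bits - 1 = 10
binary(1638) = 11001100110

Elias gamma(1638) = '0000000000' + '11001100110' = 000000000011001100110 (21 bits)


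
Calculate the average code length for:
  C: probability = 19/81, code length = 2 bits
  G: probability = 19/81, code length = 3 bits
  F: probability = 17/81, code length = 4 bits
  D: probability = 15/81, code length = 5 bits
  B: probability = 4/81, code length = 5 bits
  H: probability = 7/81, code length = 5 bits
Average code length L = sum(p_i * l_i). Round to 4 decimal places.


Weighted contributions p_i * l_i:
  C: (19/81) * 2 = 38/81
  G: (19/81) * 3 = 57/81
  F: (17/81) * 4 = 68/81
  D: (15/81) * 5 = 75/81
  B: (4/81) * 5 = 20/81
  H: (7/81) * 5 = 35/81
Sum = (38 + 57 + 68 + 75 + 20 + 35)/81 = 293/81

L = 293/81 = 3.6173 bits/symbol


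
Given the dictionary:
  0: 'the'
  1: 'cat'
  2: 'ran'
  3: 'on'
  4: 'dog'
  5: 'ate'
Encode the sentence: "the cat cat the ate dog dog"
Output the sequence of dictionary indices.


Look up each word in the dictionary:
  'the' -> 0
  'cat' -> 1
  'cat' -> 1
  'the' -> 0
  'ate' -> 5
  'dog' -> 4
  'dog' -> 4

Encoded: [0, 1, 1, 0, 5, 4, 4]


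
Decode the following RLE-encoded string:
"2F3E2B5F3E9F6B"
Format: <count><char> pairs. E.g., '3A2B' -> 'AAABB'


Expanding each <count><char> pair:
  2F -> 'FF'
  3E -> 'EEE'
  2B -> 'BB'
  5F -> 'FFFFF'
  3E -> 'EEE'
  9F -> 'FFFFFFFFF'
  6B -> 'BBBBBB'

Decoded = FFEEEBBFFFFFEEEFFFFFFFFFBBBBBB


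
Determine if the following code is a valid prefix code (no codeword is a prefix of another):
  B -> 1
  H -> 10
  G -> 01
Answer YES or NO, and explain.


Checking each pair (does one codeword prefix another?):
  B='1' vs H='10': prefix -- VIOLATION

NO -- this is NOT a valid prefix code. B (1) is a prefix of H (10).


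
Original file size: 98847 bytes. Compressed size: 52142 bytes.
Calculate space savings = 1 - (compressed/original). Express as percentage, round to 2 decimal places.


ratio = compressed/original = 52142/98847 = 0.527502
savings = 1 - ratio = 1 - 0.527502 = 0.472498
as a percentage: 0.472498 * 100 = 47.25%

Space savings = 1 - 52142/98847 = 47.25%


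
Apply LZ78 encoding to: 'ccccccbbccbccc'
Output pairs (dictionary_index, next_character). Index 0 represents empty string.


LZ78 encoding steps:
Dictionary: {0: ''}
Step 1: w='' (idx 0), next='c' -> output (0, 'c'), add 'c' as idx 1
Step 2: w='c' (idx 1), next='c' -> output (1, 'c'), add 'cc' as idx 2
Step 3: w='cc' (idx 2), next='c' -> output (2, 'c'), add 'ccc' as idx 3
Step 4: w='' (idx 0), next='b' -> output (0, 'b'), add 'b' as idx 4
Step 5: w='b' (idx 4), next='c' -> output (4, 'c'), add 'bc' as idx 5
Step 6: w='c' (idx 1), next='b' -> output (1, 'b'), add 'cb' as idx 6
Step 7: w='ccc' (idx 3), end of input -> output (3, '')


Encoded: [(0, 'c'), (1, 'c'), (2, 'c'), (0, 'b'), (4, 'c'), (1, 'b'), (3, '')]


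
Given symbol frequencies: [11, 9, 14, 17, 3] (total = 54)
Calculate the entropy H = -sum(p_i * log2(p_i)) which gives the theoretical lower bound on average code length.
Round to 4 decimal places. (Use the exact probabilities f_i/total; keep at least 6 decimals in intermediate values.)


Per-symbol terms -p_i * log2(p_i) with p_i = f_i/54:
  p = 11/54 = 0.203704: log2(p) = -2.295456, -p*log2(p) = 0.467593
  p = 9/54 = 0.166667: log2(p) = -2.584963, -p*log2(p) = 0.430827
  p = 14/54 = 0.259259: log2(p) = -1.947533, -p*log2(p) = 0.504916
  p = 17/54 = 0.314815: log2(p) = -1.667425, -p*log2(p) = 0.524930
  p = 3/54 = 0.055556: log2(p) = -4.169925, -p*log2(p) = 0.231663
H = 0.467593 + 0.430827 + 0.504916 + 0.524930 + 0.231663 = 2.159929

H = 2.1599 bits/symbol


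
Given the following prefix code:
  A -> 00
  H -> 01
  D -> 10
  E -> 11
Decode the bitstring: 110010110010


Decoding step by step:
Bits 11 -> E
Bits 00 -> A
Bits 10 -> D
Bits 11 -> E
Bits 00 -> A
Bits 10 -> D


Decoded message: EADEAD


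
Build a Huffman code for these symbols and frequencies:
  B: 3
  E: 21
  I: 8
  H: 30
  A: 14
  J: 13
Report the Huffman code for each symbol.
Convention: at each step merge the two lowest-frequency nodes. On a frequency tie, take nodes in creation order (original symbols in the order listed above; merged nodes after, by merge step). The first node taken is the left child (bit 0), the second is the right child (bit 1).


Huffman tree construction:
Step 1: Merge B(3) + I(8) = 11
Step 2: Merge (B+I)(11) + J(13) = 24
Step 3: Merge A(14) + E(21) = 35
Step 4: Merge ((B+I)+J)(24) + H(30) = 54
Step 5: Merge (A+E)(35) + (((B+I)+J)+H)(54) = 89
Read each symbol's code off the tree from the root (left child = 0, right child = 1).

Codes:
  B: 1000 (length 4)
  E: 01 (length 2)
  I: 1001 (length 4)
  H: 11 (length 2)
  A: 00 (length 2)
  J: 101 (length 3)
Average code length: 213/89 = 2.3933 bits/symbol


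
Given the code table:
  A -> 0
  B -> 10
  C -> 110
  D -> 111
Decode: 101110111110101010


Decoding:
10 -> B
111 -> D
0 -> A
111 -> D
110 -> C
10 -> B
10 -> B
10 -> B


Result: BDADCBBB


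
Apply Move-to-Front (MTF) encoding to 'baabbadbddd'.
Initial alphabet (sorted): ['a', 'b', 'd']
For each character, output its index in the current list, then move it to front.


MTF encoding:
'b': index 1 in ['a', 'b', 'd'] -> ['b', 'a', 'd']
'a': index 1 in ['b', 'a', 'd'] -> ['a', 'b', 'd']
'a': index 0 in ['a', 'b', 'd'] -> ['a', 'b', 'd']
'b': index 1 in ['a', 'b', 'd'] -> ['b', 'a', 'd']
'b': index 0 in ['b', 'a', 'd'] -> ['b', 'a', 'd']
'a': index 1 in ['b', 'a', 'd'] -> ['a', 'b', 'd']
'd': index 2 in ['a', 'b', 'd'] -> ['d', 'a', 'b']
'b': index 2 in ['d', 'a', 'b'] -> ['b', 'd', 'a']
'd': index 1 in ['b', 'd', 'a'] -> ['d', 'b', 'a']
'd': index 0 in ['d', 'b', 'a'] -> ['d', 'b', 'a']
'd': index 0 in ['d', 'b', 'a'] -> ['d', 'b', 'a']


Output: [1, 1, 0, 1, 0, 1, 2, 2, 1, 0, 0]


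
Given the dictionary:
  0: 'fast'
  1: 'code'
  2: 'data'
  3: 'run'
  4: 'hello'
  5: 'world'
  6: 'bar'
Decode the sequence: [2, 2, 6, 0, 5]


Look up each index in the dictionary:
  2 -> 'data'
  2 -> 'data'
  6 -> 'bar'
  0 -> 'fast'
  5 -> 'world'

Decoded: "data data bar fast world"


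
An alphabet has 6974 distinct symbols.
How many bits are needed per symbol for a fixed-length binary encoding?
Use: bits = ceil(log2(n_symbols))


log2(6974) = 12.7678
Bracket: 2^12 = 4096 < 6974 <= 2^13 = 8192
So ceil(log2(6974)) = 13

bits = ceil(log2(6974)) = ceil(12.7678) = 13 bits


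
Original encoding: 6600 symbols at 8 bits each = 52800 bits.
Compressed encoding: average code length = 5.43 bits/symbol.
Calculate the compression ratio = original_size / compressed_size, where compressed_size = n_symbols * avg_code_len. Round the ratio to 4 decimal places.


original_size = n_symbols * orig_bits = 6600 * 8 = 52800 bits
compressed_size = n_symbols * avg_code_len = 6600 * 5.43 = 35838.0 bits
ratio = original_size / compressed_size = 52800 / 35838.0 = 1.4733

Compression ratio = 1.4733


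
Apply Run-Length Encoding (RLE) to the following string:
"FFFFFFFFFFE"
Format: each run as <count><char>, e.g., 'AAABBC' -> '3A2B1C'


Scanning runs left to right:
  i=0: run of 'F' x 10 -> '10F'
  i=10: run of 'E' x 1 -> '1E'

RLE = 10F1E


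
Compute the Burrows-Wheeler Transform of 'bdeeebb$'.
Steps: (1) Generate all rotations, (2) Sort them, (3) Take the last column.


Rotations (sorted):
  0: $bdeeebb -> last char: b
  1: b$bdeeeb -> last char: b
  2: bb$bdeee -> last char: e
  3: bdeeebb$ -> last char: $
  4: deeebb$b -> last char: b
  5: ebb$bdee -> last char: e
  6: eebb$bde -> last char: e
  7: eeebb$bd -> last char: d


BWT = bbe$beed


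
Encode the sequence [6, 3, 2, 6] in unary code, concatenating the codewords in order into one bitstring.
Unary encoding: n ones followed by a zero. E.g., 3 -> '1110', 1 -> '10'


Encode each number as n ones followed by a terminating 0:
  6 -> 1111110 (7 bits)
  3 -> 1110 (4 bits)
  2 -> 110 (3 bits)
  6 -> 1111110 (7 bits)
Total length = 7 + 4 + 3 + 7 = 21 bits.

Unary([6, 3, 2, 6]) = 111111011101101111110 (21 bits)


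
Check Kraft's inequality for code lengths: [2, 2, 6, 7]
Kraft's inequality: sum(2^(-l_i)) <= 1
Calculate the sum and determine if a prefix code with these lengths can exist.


Sum = 2^(-2) + 2^(-2) + 2^(-6) + 2^(-7)
    = 0.25 + 0.25 + 0.015625 + 0.0078125
    = 67/128 = 0.5234375
Since 0.5234375 <= 1, Kraft's inequality IS satisfied.
A prefix code with these lengths CAN exist.

Kraft sum = 0.5234375. Satisfied.


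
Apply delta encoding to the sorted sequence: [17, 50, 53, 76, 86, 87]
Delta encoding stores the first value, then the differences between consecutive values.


First value: 17
Deltas:
  50 - 17 = 33
  53 - 50 = 3
  76 - 53 = 23
  86 - 76 = 10
  87 - 86 = 1


Delta encoded: [17, 33, 3, 23, 10, 1]


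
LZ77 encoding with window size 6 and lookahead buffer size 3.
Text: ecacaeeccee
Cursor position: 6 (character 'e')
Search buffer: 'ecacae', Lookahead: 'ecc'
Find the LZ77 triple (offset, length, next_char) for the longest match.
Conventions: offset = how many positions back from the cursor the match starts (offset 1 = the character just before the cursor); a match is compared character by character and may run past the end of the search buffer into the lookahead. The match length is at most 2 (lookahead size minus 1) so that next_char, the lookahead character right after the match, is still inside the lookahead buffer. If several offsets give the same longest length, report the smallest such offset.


Try each offset into the search buffer:
  offset=1 (pos 5, char 'e'): match length 1
  offset=2 (pos 4, char 'a'): match length 0
  offset=3 (pos 3, char 'c'): match length 0
  offset=4 (pos 2, char 'a'): match length 0
  offset=5 (pos 1, char 'c'): match length 0
  offset=6 (pos 0, char 'e'): match length 2
Longest match has length 2 at offset 6.
next_char = character at position 6 + 2 = 8 -> 'c'

Best match: offset=6, length=2 (matching 'ec' starting at position 0)
LZ77 triple: (6, 2, 'c')


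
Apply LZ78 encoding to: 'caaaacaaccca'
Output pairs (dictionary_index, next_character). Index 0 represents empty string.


LZ78 encoding steps:
Dictionary: {0: ''}
Step 1: w='' (idx 0), next='c' -> output (0, 'c'), add 'c' as idx 1
Step 2: w='' (idx 0), next='a' -> output (0, 'a'), add 'a' as idx 2
Step 3: w='a' (idx 2), next='a' -> output (2, 'a'), add 'aa' as idx 3
Step 4: w='a' (idx 2), next='c' -> output (2, 'c'), add 'ac' as idx 4
Step 5: w='aa' (idx 3), next='c' -> output (3, 'c'), add 'aac' as idx 5
Step 6: w='c' (idx 1), next='c' -> output (1, 'c'), add 'cc' as idx 6
Step 7: w='a' (idx 2), end of input -> output (2, '')


Encoded: [(0, 'c'), (0, 'a'), (2, 'a'), (2, 'c'), (3, 'c'), (1, 'c'), (2, '')]


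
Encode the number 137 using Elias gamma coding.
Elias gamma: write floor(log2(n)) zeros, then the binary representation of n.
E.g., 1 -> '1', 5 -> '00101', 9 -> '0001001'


num_bits = floor(log2(137)) + 1 = 8
leading_zeros = num_bits - 1 = 7
binary(137) = 10001001

Elias gamma(137) = '0000000' + '10001001' = 000000010001001 (15 bits)


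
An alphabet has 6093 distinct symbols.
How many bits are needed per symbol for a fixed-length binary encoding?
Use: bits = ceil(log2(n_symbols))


log2(6093) = 12.5729
Bracket: 2^12 = 4096 < 6093 <= 2^13 = 8192
So ceil(log2(6093)) = 13

bits = ceil(log2(6093)) = ceil(12.5729) = 13 bits


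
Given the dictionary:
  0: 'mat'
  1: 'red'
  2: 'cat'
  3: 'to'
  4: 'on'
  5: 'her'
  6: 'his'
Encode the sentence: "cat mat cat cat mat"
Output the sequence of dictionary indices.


Look up each word in the dictionary:
  'cat' -> 2
  'mat' -> 0
  'cat' -> 2
  'cat' -> 2
  'mat' -> 0

Encoded: [2, 0, 2, 2, 0]


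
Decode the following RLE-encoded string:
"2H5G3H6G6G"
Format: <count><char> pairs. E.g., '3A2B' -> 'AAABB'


Expanding each <count><char> pair:
  2H -> 'HH'
  5G -> 'GGGGG'
  3H -> 'HHH'
  6G -> 'GGGGGG'
  6G -> 'GGGGGG'

Decoded = HHGGGGGHHHGGGGGGGGGGGG


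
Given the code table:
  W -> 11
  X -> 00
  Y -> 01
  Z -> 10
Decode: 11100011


Decoding:
11 -> W
10 -> Z
00 -> X
11 -> W


Result: WZXW


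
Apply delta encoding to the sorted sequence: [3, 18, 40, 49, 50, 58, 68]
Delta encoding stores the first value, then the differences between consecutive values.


First value: 3
Deltas:
  18 - 3 = 15
  40 - 18 = 22
  49 - 40 = 9
  50 - 49 = 1
  58 - 50 = 8
  68 - 58 = 10


Delta encoded: [3, 15, 22, 9, 1, 8, 10]


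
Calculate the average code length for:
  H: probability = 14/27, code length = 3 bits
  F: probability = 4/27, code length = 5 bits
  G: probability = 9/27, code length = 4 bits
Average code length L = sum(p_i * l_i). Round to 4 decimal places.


Weighted contributions p_i * l_i:
  H: (14/27) * 3 = 42/27
  F: (4/27) * 5 = 20/27
  G: (9/27) * 4 = 36/27
Sum = (42 + 20 + 36)/27 = 98/27

L = 98/27 = 3.6296 bits/symbol


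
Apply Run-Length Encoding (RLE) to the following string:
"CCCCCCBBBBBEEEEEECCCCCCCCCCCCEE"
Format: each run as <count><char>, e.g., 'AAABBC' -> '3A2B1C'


Scanning runs left to right:
  i=0: run of 'C' x 6 -> '6C'
  i=6: run of 'B' x 5 -> '5B'
  i=11: run of 'E' x 6 -> '6E'
  i=17: run of 'C' x 12 -> '12C'
  i=29: run of 'E' x 2 -> '2E'

RLE = 6C5B6E12C2E


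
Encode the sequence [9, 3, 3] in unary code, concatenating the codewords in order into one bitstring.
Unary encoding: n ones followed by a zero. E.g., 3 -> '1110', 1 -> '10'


Encode each number as n ones followed by a terminating 0:
  9 -> 1111111110 (10 bits)
  3 -> 1110 (4 bits)
  3 -> 1110 (4 bits)
Total length = 10 + 4 + 4 = 18 bits.

Unary([9, 3, 3]) = 111111111011101110 (18 bits)


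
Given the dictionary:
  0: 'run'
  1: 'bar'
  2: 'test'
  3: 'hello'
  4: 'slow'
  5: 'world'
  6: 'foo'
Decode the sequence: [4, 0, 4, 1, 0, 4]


Look up each index in the dictionary:
  4 -> 'slow'
  0 -> 'run'
  4 -> 'slow'
  1 -> 'bar'
  0 -> 'run'
  4 -> 'slow'

Decoded: "slow run slow bar run slow"


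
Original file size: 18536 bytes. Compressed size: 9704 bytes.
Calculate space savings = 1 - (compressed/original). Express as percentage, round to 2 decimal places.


ratio = compressed/original = 9704/18536 = 0.523522
savings = 1 - ratio = 1 - 0.523522 = 0.476478
as a percentage: 0.476478 * 100 = 47.65%

Space savings = 1 - 9704/18536 = 47.65%


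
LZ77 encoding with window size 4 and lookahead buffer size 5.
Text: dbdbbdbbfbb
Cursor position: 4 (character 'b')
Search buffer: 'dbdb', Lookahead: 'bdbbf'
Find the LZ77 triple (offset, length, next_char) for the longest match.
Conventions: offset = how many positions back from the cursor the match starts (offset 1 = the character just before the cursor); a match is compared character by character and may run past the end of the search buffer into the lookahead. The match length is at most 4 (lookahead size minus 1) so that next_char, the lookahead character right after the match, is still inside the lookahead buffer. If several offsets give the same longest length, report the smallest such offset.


Try each offset into the search buffer:
  offset=1 (pos 3, char 'b'): match length 1
  offset=2 (pos 2, char 'd'): match length 0
  offset=3 (pos 1, char 'b'): match length 4
  offset=4 (pos 0, char 'd'): match length 0
Longest match has length 4 at offset 3.
next_char = character at position 4 + 4 = 8 -> 'f'

Best match: offset=3, length=4 (matching 'bdbb' starting at position 1)
LZ77 triple: (3, 4, 'f')


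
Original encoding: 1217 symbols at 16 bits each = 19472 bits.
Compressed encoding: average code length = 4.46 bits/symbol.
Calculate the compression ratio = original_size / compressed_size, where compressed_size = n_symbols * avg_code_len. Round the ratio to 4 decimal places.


original_size = n_symbols * orig_bits = 1217 * 16 = 19472 bits
compressed_size = n_symbols * avg_code_len = 1217 * 4.46 = 5427.82 bits
ratio = original_size / compressed_size = 19472 / 5427.82 = 3.5874

Compression ratio = 3.5874


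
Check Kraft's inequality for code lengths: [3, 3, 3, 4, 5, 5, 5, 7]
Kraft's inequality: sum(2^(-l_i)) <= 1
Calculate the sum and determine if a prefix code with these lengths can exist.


Sum = 2^(-3) + 2^(-3) + 2^(-3) + 2^(-4) + 2^(-5) + 2^(-5) + 2^(-5) + 2^(-7)
    = 0.125 + 0.125 + 0.125 + 0.0625 + 0.03125 + 0.03125 + 0.03125 + 0.0078125
    = 69/128 = 0.5390625
Since 0.5390625 <= 1, Kraft's inequality IS satisfied.
A prefix code with these lengths CAN exist.

Kraft sum = 0.5390625. Satisfied.


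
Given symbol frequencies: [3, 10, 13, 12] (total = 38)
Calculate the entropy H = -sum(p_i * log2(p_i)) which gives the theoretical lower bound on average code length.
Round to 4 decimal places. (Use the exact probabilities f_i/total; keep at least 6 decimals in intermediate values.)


Per-symbol terms -p_i * log2(p_i) with p_i = f_i/38:
  p = 3/38 = 0.078947: log2(p) = -3.662965, -p*log2(p) = 0.289181
  p = 10/38 = 0.263158: log2(p) = -1.925999, -p*log2(p) = 0.506842
  p = 13/38 = 0.342105: log2(p) = -1.547488, -p*log2(p) = 0.529404
  p = 12/38 = 0.315789: log2(p) = -1.662965, -p*log2(p) = 0.525147
H = 0.289181 + 0.506842 + 0.529404 + 0.525147 = 1.850574

H = 1.8506 bits/symbol


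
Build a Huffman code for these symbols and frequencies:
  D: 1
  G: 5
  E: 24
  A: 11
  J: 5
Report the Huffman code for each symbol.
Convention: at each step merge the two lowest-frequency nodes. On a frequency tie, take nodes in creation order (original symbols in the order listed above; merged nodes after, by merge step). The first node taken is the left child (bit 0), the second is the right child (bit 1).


Huffman tree construction:
Step 1: Merge D(1) + G(5) = 6
Step 2: Merge J(5) + (D+G)(6) = 11
Step 3: Merge A(11) + (J+(D+G))(11) = 22
Step 4: Merge (A+(J+(D+G)))(22) + E(24) = 46
Read each symbol's code off the tree from the root (left child = 0, right child = 1).

Codes:
  D: 0110 (length 4)
  G: 0111 (length 4)
  E: 1 (length 1)
  A: 00 (length 2)
  J: 010 (length 3)
Average code length: 85/46 = 1.8478 bits/symbol


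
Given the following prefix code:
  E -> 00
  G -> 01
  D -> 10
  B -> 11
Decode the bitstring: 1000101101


Decoding step by step:
Bits 10 -> D
Bits 00 -> E
Bits 10 -> D
Bits 11 -> B
Bits 01 -> G


Decoded message: DEDBG


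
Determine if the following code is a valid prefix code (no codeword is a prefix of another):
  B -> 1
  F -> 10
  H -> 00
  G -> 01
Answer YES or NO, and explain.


Checking each pair (does one codeword prefix another?):
  B='1' vs F='10': prefix -- VIOLATION

NO -- this is NOT a valid prefix code. B (1) is a prefix of F (10).


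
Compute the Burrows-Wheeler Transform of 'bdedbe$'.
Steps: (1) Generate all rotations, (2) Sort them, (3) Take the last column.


Rotations (sorted):
  0: $bdedbe -> last char: e
  1: bdedbe$ -> last char: $
  2: be$bded -> last char: d
  3: dbe$bde -> last char: e
  4: dedbe$b -> last char: b
  5: e$bdedb -> last char: b
  6: edbe$bd -> last char: d


BWT = e$debbd


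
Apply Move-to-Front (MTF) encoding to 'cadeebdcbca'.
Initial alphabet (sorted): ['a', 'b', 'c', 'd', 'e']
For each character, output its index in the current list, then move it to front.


MTF encoding:
'c': index 2 in ['a', 'b', 'c', 'd', 'e'] -> ['c', 'a', 'b', 'd', 'e']
'a': index 1 in ['c', 'a', 'b', 'd', 'e'] -> ['a', 'c', 'b', 'd', 'e']
'd': index 3 in ['a', 'c', 'b', 'd', 'e'] -> ['d', 'a', 'c', 'b', 'e']
'e': index 4 in ['d', 'a', 'c', 'b', 'e'] -> ['e', 'd', 'a', 'c', 'b']
'e': index 0 in ['e', 'd', 'a', 'c', 'b'] -> ['e', 'd', 'a', 'c', 'b']
'b': index 4 in ['e', 'd', 'a', 'c', 'b'] -> ['b', 'e', 'd', 'a', 'c']
'd': index 2 in ['b', 'e', 'd', 'a', 'c'] -> ['d', 'b', 'e', 'a', 'c']
'c': index 4 in ['d', 'b', 'e', 'a', 'c'] -> ['c', 'd', 'b', 'e', 'a']
'b': index 2 in ['c', 'd', 'b', 'e', 'a'] -> ['b', 'c', 'd', 'e', 'a']
'c': index 1 in ['b', 'c', 'd', 'e', 'a'] -> ['c', 'b', 'd', 'e', 'a']
'a': index 4 in ['c', 'b', 'd', 'e', 'a'] -> ['a', 'c', 'b', 'd', 'e']


Output: [2, 1, 3, 4, 0, 4, 2, 4, 2, 1, 4]


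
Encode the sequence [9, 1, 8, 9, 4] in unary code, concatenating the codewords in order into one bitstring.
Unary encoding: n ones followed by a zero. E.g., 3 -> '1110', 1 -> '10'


Encode each number as n ones followed by a terminating 0:
  9 -> 1111111110 (10 bits)
  1 -> 10 (2 bits)
  8 -> 111111110 (9 bits)
  9 -> 1111111110 (10 bits)
  4 -> 11110 (5 bits)
Total length = 10 + 2 + 9 + 10 + 5 = 36 bits.

Unary([9, 1, 8, 9, 4]) = 111111111010111111110111111111011110 (36 bits)


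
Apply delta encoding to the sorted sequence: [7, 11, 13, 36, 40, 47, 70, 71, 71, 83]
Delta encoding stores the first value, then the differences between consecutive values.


First value: 7
Deltas:
  11 - 7 = 4
  13 - 11 = 2
  36 - 13 = 23
  40 - 36 = 4
  47 - 40 = 7
  70 - 47 = 23
  71 - 70 = 1
  71 - 71 = 0
  83 - 71 = 12


Delta encoded: [7, 4, 2, 23, 4, 7, 23, 1, 0, 12]


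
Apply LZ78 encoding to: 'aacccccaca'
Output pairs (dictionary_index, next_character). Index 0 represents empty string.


LZ78 encoding steps:
Dictionary: {0: ''}
Step 1: w='' (idx 0), next='a' -> output (0, 'a'), add 'a' as idx 1
Step 2: w='a' (idx 1), next='c' -> output (1, 'c'), add 'ac' as idx 2
Step 3: w='' (idx 0), next='c' -> output (0, 'c'), add 'c' as idx 3
Step 4: w='c' (idx 3), next='c' -> output (3, 'c'), add 'cc' as idx 4
Step 5: w='c' (idx 3), next='a' -> output (3, 'a'), add 'ca' as idx 5
Step 6: w='ca' (idx 5), end of input -> output (5, '')


Encoded: [(0, 'a'), (1, 'c'), (0, 'c'), (3, 'c'), (3, 'a'), (5, '')]


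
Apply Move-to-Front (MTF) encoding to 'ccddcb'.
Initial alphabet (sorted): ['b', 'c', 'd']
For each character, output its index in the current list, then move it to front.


MTF encoding:
'c': index 1 in ['b', 'c', 'd'] -> ['c', 'b', 'd']
'c': index 0 in ['c', 'b', 'd'] -> ['c', 'b', 'd']
'd': index 2 in ['c', 'b', 'd'] -> ['d', 'c', 'b']
'd': index 0 in ['d', 'c', 'b'] -> ['d', 'c', 'b']
'c': index 1 in ['d', 'c', 'b'] -> ['c', 'd', 'b']
'b': index 2 in ['c', 'd', 'b'] -> ['b', 'c', 'd']


Output: [1, 0, 2, 0, 1, 2]


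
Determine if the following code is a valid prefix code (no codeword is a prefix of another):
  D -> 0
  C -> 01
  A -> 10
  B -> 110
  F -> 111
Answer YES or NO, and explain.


Checking each pair (does one codeword prefix another?):
  D='0' vs C='01': prefix -- VIOLATION

NO -- this is NOT a valid prefix code. D (0) is a prefix of C (01).


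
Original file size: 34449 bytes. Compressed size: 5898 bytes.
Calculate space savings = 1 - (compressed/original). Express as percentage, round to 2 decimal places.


ratio = compressed/original = 5898/34449 = 0.17121
savings = 1 - ratio = 1 - 0.17121 = 0.82879
as a percentage: 0.82879 * 100 = 82.88%

Space savings = 1 - 5898/34449 = 82.88%


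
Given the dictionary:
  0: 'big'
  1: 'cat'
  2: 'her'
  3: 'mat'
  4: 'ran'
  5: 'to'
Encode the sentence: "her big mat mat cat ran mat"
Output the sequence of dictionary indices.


Look up each word in the dictionary:
  'her' -> 2
  'big' -> 0
  'mat' -> 3
  'mat' -> 3
  'cat' -> 1
  'ran' -> 4
  'mat' -> 3

Encoded: [2, 0, 3, 3, 1, 4, 3]


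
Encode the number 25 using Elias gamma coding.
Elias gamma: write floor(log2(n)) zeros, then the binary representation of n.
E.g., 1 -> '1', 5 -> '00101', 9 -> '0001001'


num_bits = floor(log2(25)) + 1 = 5
leading_zeros = num_bits - 1 = 4
binary(25) = 11001

Elias gamma(25) = '0000' + '11001' = 000011001 (9 bits)


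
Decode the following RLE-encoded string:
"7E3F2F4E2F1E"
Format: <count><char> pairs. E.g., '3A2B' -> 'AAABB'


Expanding each <count><char> pair:
  7E -> 'EEEEEEE'
  3F -> 'FFF'
  2F -> 'FF'
  4E -> 'EEEE'
  2F -> 'FF'
  1E -> 'E'

Decoded = EEEEEEEFFFFFEEEEFFE


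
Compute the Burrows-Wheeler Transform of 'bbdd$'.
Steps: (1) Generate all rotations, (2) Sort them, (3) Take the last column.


Rotations (sorted):
  0: $bbdd -> last char: d
  1: bbdd$ -> last char: $
  2: bdd$b -> last char: b
  3: d$bbd -> last char: d
  4: dd$bb -> last char: b


BWT = d$bdb


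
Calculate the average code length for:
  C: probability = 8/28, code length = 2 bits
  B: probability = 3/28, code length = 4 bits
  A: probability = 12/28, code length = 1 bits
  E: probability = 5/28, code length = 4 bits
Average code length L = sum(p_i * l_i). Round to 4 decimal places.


Weighted contributions p_i * l_i:
  C: (8/28) * 2 = 16/28
  B: (3/28) * 4 = 12/28
  A: (12/28) * 1 = 12/28
  E: (5/28) * 4 = 20/28
Sum = (16 + 12 + 12 + 20)/28 = 60/28

L = 60/28 = 2.1429 bits/symbol


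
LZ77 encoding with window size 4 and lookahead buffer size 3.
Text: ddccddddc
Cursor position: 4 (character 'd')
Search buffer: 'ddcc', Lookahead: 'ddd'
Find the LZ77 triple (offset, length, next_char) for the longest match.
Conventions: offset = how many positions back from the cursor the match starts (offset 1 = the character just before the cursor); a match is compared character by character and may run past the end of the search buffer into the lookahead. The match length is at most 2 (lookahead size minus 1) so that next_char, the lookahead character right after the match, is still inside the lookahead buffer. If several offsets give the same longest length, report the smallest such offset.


Try each offset into the search buffer:
  offset=1 (pos 3, char 'c'): match length 0
  offset=2 (pos 2, char 'c'): match length 0
  offset=3 (pos 1, char 'd'): match length 1
  offset=4 (pos 0, char 'd'): match length 2
Longest match has length 2 at offset 4.
next_char = character at position 4 + 2 = 6 -> 'd'

Best match: offset=4, length=2 (matching 'dd' starting at position 0)
LZ77 triple: (4, 2, 'd')


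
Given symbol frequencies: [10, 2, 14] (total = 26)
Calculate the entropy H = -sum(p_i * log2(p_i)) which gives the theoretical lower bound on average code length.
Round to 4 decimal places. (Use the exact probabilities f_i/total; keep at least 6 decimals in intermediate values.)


Per-symbol terms -p_i * log2(p_i) with p_i = f_i/26:
  p = 10/26 = 0.384615: log2(p) = -1.378512, -p*log2(p) = 0.530197
  p = 2/26 = 0.076923: log2(p) = -3.700440, -p*log2(p) = 0.284649
  p = 14/26 = 0.538462: log2(p) = -0.893085, -p*log2(p) = 0.480892
H = 0.530197 + 0.284649 + 0.480892 = 1.295738

H = 1.2957 bits/symbol


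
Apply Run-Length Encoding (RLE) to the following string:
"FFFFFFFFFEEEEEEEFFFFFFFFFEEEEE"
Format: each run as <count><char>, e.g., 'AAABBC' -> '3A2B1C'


Scanning runs left to right:
  i=0: run of 'F' x 9 -> '9F'
  i=9: run of 'E' x 7 -> '7E'
  i=16: run of 'F' x 9 -> '9F'
  i=25: run of 'E' x 5 -> '5E'

RLE = 9F7E9F5E


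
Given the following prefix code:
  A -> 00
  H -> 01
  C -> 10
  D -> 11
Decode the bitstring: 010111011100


Decoding step by step:
Bits 01 -> H
Bits 01 -> H
Bits 11 -> D
Bits 01 -> H
Bits 11 -> D
Bits 00 -> A


Decoded message: HHDHDA


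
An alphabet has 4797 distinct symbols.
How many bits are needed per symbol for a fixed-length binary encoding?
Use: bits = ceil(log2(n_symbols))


log2(4797) = 12.2279
Bracket: 2^12 = 4096 < 4797 <= 2^13 = 8192
So ceil(log2(4797)) = 13

bits = ceil(log2(4797)) = ceil(12.2279) = 13 bits


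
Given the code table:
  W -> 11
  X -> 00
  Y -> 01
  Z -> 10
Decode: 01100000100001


Decoding:
01 -> Y
10 -> Z
00 -> X
00 -> X
10 -> Z
00 -> X
01 -> Y


Result: YZXXZXY


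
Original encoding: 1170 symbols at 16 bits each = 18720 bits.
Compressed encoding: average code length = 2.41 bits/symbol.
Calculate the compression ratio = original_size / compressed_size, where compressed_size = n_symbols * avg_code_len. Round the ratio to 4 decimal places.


original_size = n_symbols * orig_bits = 1170 * 16 = 18720 bits
compressed_size = n_symbols * avg_code_len = 1170 * 2.41 = 2819.7 bits
ratio = original_size / compressed_size = 18720 / 2819.7 = 6.639

Compression ratio = 6.639


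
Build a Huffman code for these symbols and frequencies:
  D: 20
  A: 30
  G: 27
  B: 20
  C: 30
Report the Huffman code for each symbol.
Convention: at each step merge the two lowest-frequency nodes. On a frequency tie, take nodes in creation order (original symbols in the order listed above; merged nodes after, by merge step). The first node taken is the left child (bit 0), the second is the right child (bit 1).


Huffman tree construction:
Step 1: Merge D(20) + B(20) = 40
Step 2: Merge G(27) + A(30) = 57
Step 3: Merge C(30) + (D+B)(40) = 70
Step 4: Merge (G+A)(57) + (C+(D+B))(70) = 127
Read each symbol's code off the tree from the root (left child = 0, right child = 1).

Codes:
  D: 110 (length 3)
  A: 01 (length 2)
  G: 00 (length 2)
  B: 111 (length 3)
  C: 10 (length 2)
Average code length: 294/127 = 2.3150 bits/symbol


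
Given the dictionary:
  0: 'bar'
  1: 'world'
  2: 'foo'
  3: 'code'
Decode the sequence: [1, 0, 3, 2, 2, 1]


Look up each index in the dictionary:
  1 -> 'world'
  0 -> 'bar'
  3 -> 'code'
  2 -> 'foo'
  2 -> 'foo'
  1 -> 'world'

Decoded: "world bar code foo foo world"


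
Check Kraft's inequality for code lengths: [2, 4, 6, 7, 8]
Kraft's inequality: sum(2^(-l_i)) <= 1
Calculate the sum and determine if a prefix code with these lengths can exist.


Sum = 2^(-2) + 2^(-4) + 2^(-6) + 2^(-7) + 2^(-8)
    = 0.25 + 0.0625 + 0.015625 + 0.0078125 + 0.00390625
    = 87/256 = 0.33984375
Since 0.33984375 <= 1, Kraft's inequality IS satisfied.
A prefix code with these lengths CAN exist.

Kraft sum = 0.33984375. Satisfied.


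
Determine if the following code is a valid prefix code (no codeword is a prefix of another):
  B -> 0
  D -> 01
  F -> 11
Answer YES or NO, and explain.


Checking each pair (does one codeword prefix another?):
  B='0' vs D='01': prefix -- VIOLATION

NO -- this is NOT a valid prefix code. B (0) is a prefix of D (01).


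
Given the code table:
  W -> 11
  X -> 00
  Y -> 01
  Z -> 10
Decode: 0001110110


Decoding:
00 -> X
01 -> Y
11 -> W
01 -> Y
10 -> Z


Result: XYWYZ


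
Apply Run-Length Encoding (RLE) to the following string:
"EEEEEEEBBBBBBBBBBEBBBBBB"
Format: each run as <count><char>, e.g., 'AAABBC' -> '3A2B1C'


Scanning runs left to right:
  i=0: run of 'E' x 7 -> '7E'
  i=7: run of 'B' x 10 -> '10B'
  i=17: run of 'E' x 1 -> '1E'
  i=18: run of 'B' x 6 -> '6B'

RLE = 7E10B1E6B
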